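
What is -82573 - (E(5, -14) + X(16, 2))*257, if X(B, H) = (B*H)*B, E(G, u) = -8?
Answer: -212101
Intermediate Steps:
X(B, H) = H*B²
-82573 - (E(5, -14) + X(16, 2))*257 = -82573 - (-8 + 2*16²)*257 = -82573 - (-8 + 2*256)*257 = -82573 - (-8 + 512)*257 = -82573 - 504*257 = -82573 - 1*129528 = -82573 - 129528 = -212101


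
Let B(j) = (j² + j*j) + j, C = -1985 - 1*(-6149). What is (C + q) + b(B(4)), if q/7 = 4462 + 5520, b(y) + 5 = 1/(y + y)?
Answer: 5330377/72 ≈ 74033.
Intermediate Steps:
C = 4164 (C = -1985 + 6149 = 4164)
B(j) = j + 2*j² (B(j) = (j² + j²) + j = 2*j² + j = j + 2*j²)
b(y) = -5 + 1/(2*y) (b(y) = -5 + 1/(y + y) = -5 + 1/(2*y))
q = 69874 (q = 7*(4462 + 5520) = 7*9982 = 69874)
(C + q) + b(B(4)) = (4164 + 69874) + (-5 + 1/(2*((4*(1 + 2*4))))) = 74038 + (-5 + 1/(2*((4*(1 + 8))))) = 74038 + (-5 + 1/(2*((4*9)))) = 74038 + (-5 + (½)/36) = 74038 + (-5 + (½)*(1/36)) = 74038 + (-5 + 1/72) = 74038 - 359/72 = 5330377/72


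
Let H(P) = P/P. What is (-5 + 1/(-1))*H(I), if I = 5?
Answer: -6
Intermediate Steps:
H(P) = 1
(-5 + 1/(-1))*H(I) = (-5 + 1/(-1))*1 = (-5 + 1*(-1))*1 = (-5 - 1)*1 = -6*1 = -6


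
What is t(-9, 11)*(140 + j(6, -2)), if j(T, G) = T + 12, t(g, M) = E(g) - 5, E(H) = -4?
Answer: -1422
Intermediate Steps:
t(g, M) = -9 (t(g, M) = -4 - 5 = -9)
j(T, G) = 12 + T
t(-9, 11)*(140 + j(6, -2)) = -9*(140 + (12 + 6)) = -9*(140 + 18) = -9*158 = -1422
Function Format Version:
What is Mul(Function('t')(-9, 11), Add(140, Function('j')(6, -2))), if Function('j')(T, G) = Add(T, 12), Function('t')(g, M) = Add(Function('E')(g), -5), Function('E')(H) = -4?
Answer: -1422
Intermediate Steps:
Function('t')(g, M) = -9 (Function('t')(g, M) = Add(-4, -5) = -9)
Function('j')(T, G) = Add(12, T)
Mul(Function('t')(-9, 11), Add(140, Function('j')(6, -2))) = Mul(-9, Add(140, Add(12, 6))) = Mul(-9, Add(140, 18)) = Mul(-9, 158) = -1422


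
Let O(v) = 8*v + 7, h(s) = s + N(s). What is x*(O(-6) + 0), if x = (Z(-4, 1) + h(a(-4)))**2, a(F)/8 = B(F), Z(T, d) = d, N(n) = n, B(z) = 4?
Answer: -173225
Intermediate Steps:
a(F) = 32 (a(F) = 8*4 = 32)
h(s) = 2*s (h(s) = s + s = 2*s)
O(v) = 7 + 8*v
x = 4225 (x = (1 + 2*32)**2 = (1 + 64)**2 = 65**2 = 4225)
x*(O(-6) + 0) = 4225*((7 + 8*(-6)) + 0) = 4225*((7 - 48) + 0) = 4225*(-41 + 0) = 4225*(-41) = -173225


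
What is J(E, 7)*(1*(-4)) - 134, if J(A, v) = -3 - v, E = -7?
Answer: -94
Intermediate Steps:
J(E, 7)*(1*(-4)) - 134 = (-3 - 1*7)*(1*(-4)) - 134 = (-3 - 7)*(-4) - 134 = -10*(-4) - 134 = 40 - 134 = -94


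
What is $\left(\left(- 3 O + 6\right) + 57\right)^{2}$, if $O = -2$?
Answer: $4761$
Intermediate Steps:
$\left(\left(- 3 O + 6\right) + 57\right)^{2} = \left(\left(\left(-3\right) \left(-2\right) + 6\right) + 57\right)^{2} = \left(\left(6 + 6\right) + 57\right)^{2} = \left(12 + 57\right)^{2} = 69^{2} = 4761$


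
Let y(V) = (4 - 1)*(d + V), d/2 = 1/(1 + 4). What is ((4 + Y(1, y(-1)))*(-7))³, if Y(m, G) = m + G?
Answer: -1404928/125 ≈ -11239.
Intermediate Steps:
d = ⅖ (d = 2/(1 + 4) = 2/5 = 2*(⅕) = ⅖ ≈ 0.40000)
y(V) = 6/5 + 3*V (y(V) = (4 - 1)*(⅖ + V) = 3*(⅖ + V) = 6/5 + 3*V)
Y(m, G) = G + m
((4 + Y(1, y(-1)))*(-7))³ = ((4 + ((6/5 + 3*(-1)) + 1))*(-7))³ = ((4 + ((6/5 - 3) + 1))*(-7))³ = ((4 + (-9/5 + 1))*(-7))³ = ((4 - ⅘)*(-7))³ = ((16/5)*(-7))³ = (-112/5)³ = -1404928/125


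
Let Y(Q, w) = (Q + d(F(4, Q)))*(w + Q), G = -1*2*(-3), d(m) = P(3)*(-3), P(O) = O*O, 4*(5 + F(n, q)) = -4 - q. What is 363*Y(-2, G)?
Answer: -42108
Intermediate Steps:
F(n, q) = -6 - q/4 (F(n, q) = -5 + (-4 - q)/4 = -5 + (-1 - q/4) = -6 - q/4)
P(O) = O²
d(m) = -27 (d(m) = 3²*(-3) = 9*(-3) = -27)
G = 6 (G = -2*(-3) = 6)
Y(Q, w) = (-27 + Q)*(Q + w) (Y(Q, w) = (Q - 27)*(w + Q) = (-27 + Q)*(Q + w))
363*Y(-2, G) = 363*((-2)² - 27*(-2) - 27*6 - 2*6) = 363*(4 + 54 - 162 - 12) = 363*(-116) = -42108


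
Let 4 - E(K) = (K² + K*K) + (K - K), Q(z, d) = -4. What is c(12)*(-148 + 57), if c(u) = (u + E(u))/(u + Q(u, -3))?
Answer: 3094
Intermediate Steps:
E(K) = 4 - 2*K² (E(K) = 4 - ((K² + K*K) + (K - K)) = 4 - ((K² + K²) + 0) = 4 - (2*K² + 0) = 4 - 2*K²)
c(u) = (4 + u - 2*u²)/(-4 + u) (c(u) = (u + (4 - 2*u²))/(u - 4) = (4 + u - 2*u²)/(-4 + u))
c(12)*(-148 + 57) = ((4 + 12 - 2*12²)/(-4 + 12))*(-148 + 57) = ((4 + 12 - 2*144)/8)*(-91) = ((4 + 12 - 288)/8)*(-91) = ((⅛)*(-272))*(-91) = -34*(-91) = 3094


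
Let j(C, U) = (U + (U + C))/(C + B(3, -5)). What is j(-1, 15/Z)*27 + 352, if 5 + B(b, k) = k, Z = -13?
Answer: 51497/143 ≈ 360.12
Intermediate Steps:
B(b, k) = -5 + k
j(C, U) = (C + 2*U)/(-10 + C) (j(C, U) = (U + (U + C))/(C + (-5 - 5)) = (U + (C + U))/(C - 10) = (C + 2*U)/(-10 + C))
j(-1, 15/Z)*27 + 352 = ((-1 + 2*(15/(-13)))/(-10 - 1))*27 + 352 = ((-1 + 2*(15*(-1/13)))/(-11))*27 + 352 = -(-1 + 2*(-15/13))/11*27 + 352 = -(-1 - 30/13)/11*27 + 352 = -1/11*(-43/13)*27 + 352 = (43/143)*27 + 352 = 1161/143 + 352 = 51497/143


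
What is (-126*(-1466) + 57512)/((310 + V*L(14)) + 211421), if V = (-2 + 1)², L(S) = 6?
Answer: 242228/211737 ≈ 1.1440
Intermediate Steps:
V = 1 (V = (-1)² = 1)
(-126*(-1466) + 57512)/((310 + V*L(14)) + 211421) = (-126*(-1466) + 57512)/((310 + 1*6) + 211421) = (184716 + 57512)/((310 + 6) + 211421) = 242228/(316 + 211421) = 242228/211737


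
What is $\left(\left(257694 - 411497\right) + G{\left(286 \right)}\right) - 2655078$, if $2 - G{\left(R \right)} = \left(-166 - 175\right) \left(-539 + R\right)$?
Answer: $-2895152$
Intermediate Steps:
$G{\left(R \right)} = -183797 + 341 R$ ($G{\left(R \right)} = 2 - \left(-166 - 175\right) \left(-539 + R\right) = 2 - - 341 \left(-539 + R\right) = 2 - \left(183799 - 341 R\right) = 2 + \left(-183799 + 341 R\right) = -183797 + 341 R$)
$\left(\left(257694 - 411497\right) + G{\left(286 \right)}\right) - 2655078 = \left(\left(257694 - 411497\right) + \left(-183797 + 341 \cdot 286\right)\right) - 2655078 = \left(-153803 + \left(-183797 + 97526\right)\right) - 2655078 = \left(-153803 - 86271\right) - 2655078 = -240074 - 2655078 = -2895152$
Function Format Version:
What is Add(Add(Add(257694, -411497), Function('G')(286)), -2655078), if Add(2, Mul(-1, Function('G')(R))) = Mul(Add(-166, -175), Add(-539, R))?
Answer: -2895152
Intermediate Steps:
Function('G')(R) = Add(-183797, Mul(341, R)) (Function('G')(R) = Add(2, Mul(-1, Mul(Add(-166, -175), Add(-539, R)))) = Add(2, Mul(-1, Mul(-341, Add(-539, R)))) = Add(2, Mul(-1, Add(183799, Mul(-341, R)))) = Add(2, Add(-183799, Mul(341, R))) = Add(-183797, Mul(341, R)))
Add(Add(Add(257694, -411497), Function('G')(286)), -2655078) = Add(Add(Add(257694, -411497), Add(-183797, Mul(341, 286))), -2655078) = Add(Add(-153803, Add(-183797, 97526)), -2655078) = Add(Add(-153803, -86271), -2655078) = Add(-240074, -2655078) = -2895152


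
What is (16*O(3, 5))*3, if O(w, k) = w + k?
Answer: 384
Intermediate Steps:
O(w, k) = k + w
(16*O(3, 5))*3 = (16*(5 + 3))*3 = (16*8)*3 = 128*3 = 384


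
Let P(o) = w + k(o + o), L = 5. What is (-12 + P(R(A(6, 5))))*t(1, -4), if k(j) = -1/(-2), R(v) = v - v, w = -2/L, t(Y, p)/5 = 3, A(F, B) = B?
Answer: -357/2 ≈ -178.50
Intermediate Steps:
t(Y, p) = 15 (t(Y, p) = 5*3 = 15)
w = -2/5 ≈ -0.40000
R(v) = 0
k(j) = 1/2 (k(j) = -1*(-1/2) = 1/2)
P(o) = 1/10 (P(o) = -2/5 + 1/2 = 1/10)
(-12 + P(R(A(6, 5))))*t(1, -4) = (-12 + 1/10)*15 = -119/10*15 = -357/2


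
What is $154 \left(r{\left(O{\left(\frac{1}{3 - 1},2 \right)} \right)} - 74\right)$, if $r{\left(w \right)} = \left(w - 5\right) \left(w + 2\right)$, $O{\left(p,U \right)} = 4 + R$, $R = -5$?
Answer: $-12320$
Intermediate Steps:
$O{\left(p,U \right)} = -1$ ($O{\left(p,U \right)} = 4 - 5 = -1$)
$r{\left(w \right)} = \left(-5 + w\right) \left(2 + w\right)$
$154 \left(r{\left(O{\left(\frac{1}{3 - 1},2 \right)} \right)} - 74\right) = 154 \left(\left(-10 + \left(-1\right)^{2} - -3\right) - 74\right) = 154 \left(\left(-10 + 1 + 3\right) - 74\right) = 154 \left(-6 - 74\right) = 154 \left(-80\right) = -12320$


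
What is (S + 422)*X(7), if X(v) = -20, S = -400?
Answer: -440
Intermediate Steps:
(S + 422)*X(7) = (-400 + 422)*(-20) = 22*(-20) = -440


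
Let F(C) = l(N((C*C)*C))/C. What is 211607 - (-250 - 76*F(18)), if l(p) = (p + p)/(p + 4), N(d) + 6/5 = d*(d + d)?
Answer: 108090228763481/510183381 ≈ 2.1187e+5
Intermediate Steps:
N(d) = -6/5 + 2*d**2 (N(d) = -6/5 + d*(d + d) = -6/5 + d*(2*d) = -6/5 + 2*d**2)
l(p) = 2*p/(4 + p) (l(p) = (2*p)/(4 + p) = 2*p/(4 + p))
F(C) = 2*(-6/5 + 2*C**6)/(C*(14/5 + 2*C**6)) (F(C) = (2*(-6/5 + 2*((C*C)*C)**2)/(4 + (-6/5 + 2*((C*C)*C)**2)))/C = (2*(-6/5 + 2*(C**2*C)**2)/(4 + (-6/5 + 2*(C**2*C)**2)))/C = (2*(-6/5 + 2*(C**3)**2)/(4 + (-6/5 + 2*(C**3)**2)))/C = (2*(-6/5 + 2*C**6)/(4 + (-6/5 + 2*C**6)))/C = (2*(-6/5 + 2*C**6)/(14/5 + 2*C**6))/C = 2*(-6/5 + 2*C**6)/(C*(14/5 + 2*C**6)))
211607 - (-250 - 76*F(18)) = 211607 - (-250 - 152*(-3 + 5*18**6)/(18*(7 + 5*18**6))) = 211607 - (-250 - 152*(-3 + 5*34012224)/(18*(7 + 5*34012224))) = 211607 - (-250 - 152*(-3 + 170061120)/(18*(7 + 170061120))) = 211607 - (-250 - 152*170061117/(18*170061127)) = 211607 - (-250 - 76*56687039/510183381) = 211607 - (-250 - 4308214964/510183381) = 211607 - 1*(-131854060214/510183381) = 211607 + 131854060214/510183381 = 108090228763481/510183381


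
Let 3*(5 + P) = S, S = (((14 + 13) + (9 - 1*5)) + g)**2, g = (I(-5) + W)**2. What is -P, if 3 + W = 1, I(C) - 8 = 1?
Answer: -6385/3 ≈ -2128.3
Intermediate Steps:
I(C) = 9 (I(C) = 8 + 1 = 9)
W = -2 (W = -3 + 1 = -2)
g = 49 (g = (9 - 2)**2 = 7**2 = 49)
S = 6400 (S = (((14 + 13) + (9 - 1*5)) + 49)**2 = ((27 + (9 - 5)) + 49)**2 = ((27 + 4) + 49)**2 = (31 + 49)**2 = 80**2 = 6400)
P = 6385/3 (P = -5 + (1/3)*6400 = -5 + 6400/3 = 6385/3 ≈ 2128.3)
-P = -1*6385/3 = -6385/3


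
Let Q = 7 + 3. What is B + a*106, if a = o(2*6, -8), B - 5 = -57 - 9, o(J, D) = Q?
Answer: 999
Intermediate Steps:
Q = 10
o(J, D) = 10
B = -61 (B = 5 + (-57 - 9) = 5 - 66 = -61)
a = 10
B + a*106 = -61 + 10*106 = -61 + 1060 = 999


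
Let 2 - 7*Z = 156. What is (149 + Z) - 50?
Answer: 77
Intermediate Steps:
Z = -22 (Z = 2/7 - ⅐*156 = 2/7 - 156/7 = -22)
(149 + Z) - 50 = (149 - 22) - 50 = 127 - 50 = 77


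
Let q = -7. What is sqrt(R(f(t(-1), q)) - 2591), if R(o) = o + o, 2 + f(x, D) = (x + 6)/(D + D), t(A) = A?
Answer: I*sqrt(127190)/7 ≈ 50.948*I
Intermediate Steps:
f(x, D) = -2 + (6 + x)/(2*D) (f(x, D) = -2 + (x + 6)/(D + D) = -2 + (6 + x)/((2*D)) = -2 + (6 + x)*(1/(2*D)) = -2 + (6 + x)/(2*D))
R(o) = 2*o
sqrt(R(f(t(-1), q)) - 2591) = sqrt(2*((1/2)*(6 - 1 - 4*(-7))/(-7)) - 2591) = sqrt(2*((1/2)*(-1/7)*(6 - 1 + 28)) - 2591) = sqrt(2*((1/2)*(-1/7)*33) - 2591) = sqrt(2*(-33/14) - 2591) = sqrt(-33/7 - 2591) = sqrt(-18170/7) = I*sqrt(127190)/7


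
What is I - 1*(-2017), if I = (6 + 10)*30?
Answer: 2497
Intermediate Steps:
I = 480 (I = 16*30 = 480)
I - 1*(-2017) = 480 - 1*(-2017) = 480 + 2017 = 2497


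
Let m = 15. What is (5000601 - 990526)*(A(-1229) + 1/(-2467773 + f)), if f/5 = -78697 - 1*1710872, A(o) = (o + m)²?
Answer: 67466673327078214525/11415618 ≈ 5.9100e+12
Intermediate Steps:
A(o) = (15 + o)² (A(o) = (o + 15)² = (15 + o)²)
f = -8947845 (f = 5*(-78697 - 1*1710872) = 5*(-78697 - 1710872) = 5*(-1789569) = -8947845)
(5000601 - 990526)*(A(-1229) + 1/(-2467773 + f)) = (5000601 - 990526)*((15 - 1229)² + 1/(-2467773 - 8947845)) = 4010075*((-1214)² + 1/(-11415618)) = 4010075*(1473796 - 1/11415618) = 4010075*(16824292145927/11415618) = 67466673327078214525/11415618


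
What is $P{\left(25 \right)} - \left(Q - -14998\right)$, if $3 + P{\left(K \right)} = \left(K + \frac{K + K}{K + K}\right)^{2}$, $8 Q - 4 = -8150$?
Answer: $- \frac{53227}{4} \approx -13307.0$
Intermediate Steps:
$Q = - \frac{4073}{4}$ ($Q = \frac{1}{2} + \frac{1}{8} \left(-8150\right) = \frac{1}{2} - \frac{4075}{4} = - \frac{4073}{4} \approx -1018.3$)
$P{\left(K \right)} = -3 + \left(1 + K\right)^{2}$ ($P{\left(K \right)} = -3 + \left(K + \frac{K + K}{K + K}\right)^{2} = -3 + \left(K + \frac{2 K}{2 K}\right)^{2} = -3 + \left(K + 2 K \frac{1}{2 K}\right)^{2} = -3 + \left(K + 1\right)^{2} = -3 + \left(1 + K\right)^{2}$)
$P{\left(25 \right)} - \left(Q - -14998\right) = \left(-3 + \left(1 + 25\right)^{2}\right) - \left(- \frac{4073}{4} - -14998\right) = \left(-3 + 26^{2}\right) - \left(- \frac{4073}{4} + 14998\right) = \left(-3 + 676\right) - \frac{55919}{4} = 673 - \frac{55919}{4} = - \frac{53227}{4}$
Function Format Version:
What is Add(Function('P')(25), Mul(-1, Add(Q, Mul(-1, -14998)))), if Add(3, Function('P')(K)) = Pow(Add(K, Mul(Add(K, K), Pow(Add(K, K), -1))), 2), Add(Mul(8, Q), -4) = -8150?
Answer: Rational(-53227, 4) ≈ -13307.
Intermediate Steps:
Q = Rational(-4073, 4) (Q = Add(Rational(1, 2), Mul(Rational(1, 8), -8150)) = Add(Rational(1, 2), Rational(-4075, 4)) = Rational(-4073, 4) ≈ -1018.3)
Function('P')(K) = Add(-3, Pow(Add(1, K), 2)) (Function('P')(K) = Add(-3, Pow(Add(K, Mul(Add(K, K), Pow(Add(K, K), -1))), 2)) = Add(-3, Pow(Add(K, Mul(Mul(2, K), Pow(Mul(2, K), -1))), 2)) = Add(-3, Pow(Add(K, Mul(Mul(2, K), Mul(Rational(1, 2), Pow(K, -1)))), 2)) = Add(-3, Pow(Add(K, 1), 2)) = Add(-3, Pow(Add(1, K), 2)))
Add(Function('P')(25), Mul(-1, Add(Q, Mul(-1, -14998)))) = Add(Add(-3, Pow(Add(1, 25), 2)), Mul(-1, Add(Rational(-4073, 4), Mul(-1, -14998)))) = Add(Add(-3, Pow(26, 2)), Mul(-1, Add(Rational(-4073, 4), 14998))) = Add(Add(-3, 676), Mul(-1, Rational(55919, 4))) = Add(673, Rational(-55919, 4)) = Rational(-53227, 4)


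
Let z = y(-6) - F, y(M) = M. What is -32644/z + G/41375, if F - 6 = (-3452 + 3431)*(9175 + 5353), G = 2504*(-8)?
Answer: -1865481983/3155629875 ≈ -0.59116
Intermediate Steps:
G = -20032
F = -305082 (F = 6 + (-3452 + 3431)*(9175 + 5353) = 6 - 21*14528 = 6 - 305088 = -305082)
z = 305076 (z = -6 - 1*(-305082) = -6 + 305082 = 305076)
-32644/z + G/41375 = -32644/305076 - 20032/41375 = -32644*1/305076 - 20032*1/41375 = -8161/76269 - 20032/41375 = -1865481983/3155629875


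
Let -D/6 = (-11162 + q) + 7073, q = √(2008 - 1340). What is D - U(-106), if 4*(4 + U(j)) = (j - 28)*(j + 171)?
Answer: 53431/2 - 12*√167 ≈ 26560.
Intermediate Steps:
q = 2*√167 (q = √668 = 2*√167 ≈ 25.846)
U(j) = -4 + (-28 + j)*(171 + j)/4 (U(j) = -4 + ((j - 28)*(j + 171))/4 = -4 + ((-28 + j)*(171 + j))/4 = -4 + (-28 + j)*(171 + j)/4)
D = 24534 - 12*√167 (D = -6*((-11162 + 2*√167) + 7073) = -6*(-4089 + 2*√167) = 24534 - 12*√167 ≈ 24379.)
D - U(-106) = (24534 - 12*√167) - (-1201 + (¼)*(-106)² + (143/4)*(-106)) = (24534 - 12*√167) - (-1201 + (¼)*11236 - 7579/2) = (24534 - 12*√167) - (-1201 + 2809 - 7579/2) = (24534 - 12*√167) - 1*(-4363/2) = (24534 - 12*√167) + 4363/2 = 53431/2 - 12*√167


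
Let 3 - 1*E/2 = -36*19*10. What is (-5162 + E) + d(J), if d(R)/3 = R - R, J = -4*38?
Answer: 8524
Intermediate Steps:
J = -152
d(R) = 0 (d(R) = 3*(R - R) = 3*0 = 0)
E = 13686 (E = 6 - 2*(-36*19)*10 = 6 - (-1368)*10 = 6 - 2*(-6840) = 6 + 13680 = 13686)
(-5162 + E) + d(J) = (-5162 + 13686) + 0 = 8524 + 0 = 8524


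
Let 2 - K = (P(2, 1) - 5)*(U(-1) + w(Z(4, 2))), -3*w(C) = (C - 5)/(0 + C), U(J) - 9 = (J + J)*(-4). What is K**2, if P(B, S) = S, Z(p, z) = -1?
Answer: 3844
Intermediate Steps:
U(J) = 9 - 8*J (U(J) = 9 + (J + J)*(-4) = 9 + (2*J)*(-4) = 9 - 8*J)
w(C) = -(-5 + C)/(3*C) (w(C) = -(C - 5)/(3*(0 + C)) = -(-5 + C)/(3*C))
K = 62 (K = 2 - (1 - 5)*((9 - 8*(-1)) + (1/3)*(5 - 1*(-1))/(-1)) = 2 - (-4)*((9 + 8) + (1/3)*(-1)*(5 + 1)) = 2 - (-4)*(17 + (1/3)*(-1)*6) = 2 - (-4)*(17 - 2) = 2 - (-4)*15 = 2 - 1*(-60) = 2 + 60 = 62)
K**2 = 62**2 = 3844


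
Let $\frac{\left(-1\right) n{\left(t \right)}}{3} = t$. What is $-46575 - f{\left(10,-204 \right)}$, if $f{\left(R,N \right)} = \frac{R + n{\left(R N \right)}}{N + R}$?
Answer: $- \frac{4514710}{97} \approx -46543.0$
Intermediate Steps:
$n{\left(t \right)} = - 3 t$
$f{\left(R,N \right)} = \frac{R - 3 N R}{N + R}$ ($f{\left(R,N \right)} = \frac{R - 3 R N}{N + R} = \frac{R - 3 N R}{N + R}$)
$-46575 - f{\left(10,-204 \right)} = -46575 - \frac{10 \left(1 - -612\right)}{-204 + 10} = -46575 - \frac{10 \left(1 + 612\right)}{-194} = -46575 - 10 \left(- \frac{1}{194}\right) 613 = -46575 - - \frac{3065}{97} = -46575 + \frac{3065}{97} = - \frac{4514710}{97}$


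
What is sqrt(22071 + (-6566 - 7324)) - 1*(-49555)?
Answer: 49555 + 9*sqrt(101) ≈ 49645.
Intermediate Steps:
sqrt(22071 + (-6566 - 7324)) - 1*(-49555) = sqrt(22071 - 13890) + 49555 = sqrt(8181) + 49555 = 9*sqrt(101) + 49555 = 49555 + 9*sqrt(101)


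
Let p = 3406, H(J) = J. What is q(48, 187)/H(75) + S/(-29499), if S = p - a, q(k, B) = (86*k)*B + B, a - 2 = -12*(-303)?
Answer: 2530763753/245825 ≈ 10295.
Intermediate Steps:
a = 3638 (a = 2 - 12*(-303) = 2 + 3636 = 3638)
q(k, B) = B + 86*B*k (q(k, B) = 86*B*k + B = B + 86*B*k)
S = -232 (S = 3406 - 1*3638 = 3406 - 3638 = -232)
q(48, 187)/H(75) + S/(-29499) = (187*(1 + 86*48))/75 - 232/(-29499) = (187*(1 + 4128))*(1/75) - 232*(-1/29499) = (187*4129)*(1/75) + 232/29499 = 772123*(1/75) + 232/29499 = 772123/75 + 232/29499 = 2530763753/245825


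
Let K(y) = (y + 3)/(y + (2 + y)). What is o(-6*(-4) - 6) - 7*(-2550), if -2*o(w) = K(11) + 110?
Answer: 427073/24 ≈ 17795.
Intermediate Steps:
K(y) = (3 + y)/(2 + 2*y)
o(w) = -1327/24 (o(w) = -((3 + 11)/(2*(1 + 11)) + 110)/2 = -((½)*14/12 + 110)/2 = -((½)*(1/12)*14 + 110)/2 = -(7/12 + 110)/2 = -½*1327/12 = -1327/24)
o(-6*(-4) - 6) - 7*(-2550) = -1327/24 - 7*(-2550) = -1327/24 - 1*(-17850) = -1327/24 + 17850 = 427073/24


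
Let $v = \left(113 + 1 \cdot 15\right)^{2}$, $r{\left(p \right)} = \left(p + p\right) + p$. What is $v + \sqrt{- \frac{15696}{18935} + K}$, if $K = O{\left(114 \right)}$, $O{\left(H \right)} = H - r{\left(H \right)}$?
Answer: $16384 + \frac{2 i \sqrt{20510751765}}{18935} \approx 16384.0 + 15.127 i$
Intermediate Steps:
$r{\left(p \right)} = 3 p$ ($r{\left(p \right)} = 2 p + p = 3 p$)
$O{\left(H \right)} = - 2 H$ ($O{\left(H \right)} = H - 3 H = - 2 H$)
$K = -228$ ($K = \left(-2\right) 114 = -228$)
$v = 16384$ ($v = \left(113 + 15\right)^{2} = 128^{2} = 16384$)
$v + \sqrt{- \frac{15696}{18935} + K} = 16384 + \sqrt{- \frac{15696}{18935} - 228} = 16384 + \sqrt{- \frac{4332876}{18935}} = 16384 + \frac{2 i \sqrt{20510751765}}{18935}$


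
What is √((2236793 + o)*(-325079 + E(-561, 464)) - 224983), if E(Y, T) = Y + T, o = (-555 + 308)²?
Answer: I*√747190288135 ≈ 8.644e+5*I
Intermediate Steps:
o = 61009 (o = (-247)² = 61009)
E(Y, T) = T + Y
√((2236793 + o)*(-325079 + E(-561, 464)) - 224983) = √((2236793 + 61009)*(-325079 + (464 - 561)) - 224983) = √(2297802*(-325079 - 97) - 224983) = √(2297802*(-325176) - 224983) = √(-747190063152 - 224983) = √(-747190288135) = I*√747190288135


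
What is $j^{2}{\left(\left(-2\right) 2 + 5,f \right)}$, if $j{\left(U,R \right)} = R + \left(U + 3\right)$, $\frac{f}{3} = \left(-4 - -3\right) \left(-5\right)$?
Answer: $361$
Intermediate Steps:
$f = 15$ ($f = 3 \left(-4 - -3\right) \left(-5\right) = 3 \left(-4 + 3\right) \left(-5\right) = 3 \left(\left(-1\right) \left(-5\right)\right) = 3 \cdot 5 = 15$)
$j{\left(U,R \right)} = 3 + R + U$ ($j{\left(U,R \right)} = R + \left(3 + U\right) = 3 + R + U$)
$j^{2}{\left(\left(-2\right) 2 + 5,f \right)} = \left(3 + 15 + \left(\left(-2\right) 2 + 5\right)\right)^{2} = \left(3 + 15 + \left(-4 + 5\right)\right)^{2} = \left(3 + 15 + 1\right)^{2} = 19^{2} = 361$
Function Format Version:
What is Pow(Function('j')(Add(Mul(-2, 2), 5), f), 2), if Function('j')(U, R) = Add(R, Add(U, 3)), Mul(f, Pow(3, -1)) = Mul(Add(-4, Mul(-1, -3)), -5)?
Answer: 361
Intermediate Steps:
f = 15 (f = Mul(3, Mul(Add(-4, Mul(-1, -3)), -5)) = Mul(3, Mul(Add(-4, 3), -5)) = Mul(3, Mul(-1, -5)) = Mul(3, 5) = 15)
Function('j')(U, R) = Add(3, R, U) (Function('j')(U, R) = Add(R, Add(3, U)) = Add(3, R, U))
Pow(Function('j')(Add(Mul(-2, 2), 5), f), 2) = Pow(Add(3, 15, Add(Mul(-2, 2), 5)), 2) = Pow(Add(3, 15, Add(-4, 5)), 2) = Pow(Add(3, 15, 1), 2) = Pow(19, 2) = 361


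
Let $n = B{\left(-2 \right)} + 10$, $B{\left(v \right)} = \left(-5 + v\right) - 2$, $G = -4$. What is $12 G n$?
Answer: $-48$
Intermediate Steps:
$B{\left(v \right)} = -7 + v$
$n = 1$ ($n = \left(-7 - 2\right) + 10 = -9 + 10 = 1$)
$12 G n = 12 \left(-4\right) 1 = \left(-48\right) 1 = -48$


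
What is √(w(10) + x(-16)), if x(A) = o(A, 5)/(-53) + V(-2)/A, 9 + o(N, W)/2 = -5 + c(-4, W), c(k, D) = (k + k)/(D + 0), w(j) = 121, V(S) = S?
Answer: √136757490/1060 ≈ 11.032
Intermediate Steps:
c(k, D) = 2*k/D (c(k, D) = (2*k)/D = 2*k/D)
o(N, W) = -28 - 16/W (o(N, W) = -18 + 2*(-5 + 2*(-4)/W) = -18 + 2*(-5 - 8/W) = -18 + (-10 - 16/W) = -28 - 16/W)
x(A) = 156/265 - 2/A (x(A) = (-28 - 16/5)/(-53) - 2/A = (-28 - 16*⅕)*(-1/53) - 2/A = (-28 - 16/5)*(-1/53) - 2/A = -156/5*(-1/53) - 2/A = 156/265 - 2/A)
√(w(10) + x(-16)) = √(121 + (156/265 - 2/(-16))) = √(121 + (156/265 - 2*(-1/16))) = √(121 + (156/265 + ⅛)) = √(121 + 1513/2120) = √(258033/2120) = √136757490/1060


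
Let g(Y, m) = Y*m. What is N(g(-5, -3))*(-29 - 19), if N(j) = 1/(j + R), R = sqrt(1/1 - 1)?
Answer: -16/5 ≈ -3.2000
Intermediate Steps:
R = 0 (R = sqrt(1 - 1) = sqrt(0) = 0)
N(j) = 1/j (N(j) = 1/(j + 0) = 1/j)
N(g(-5, -3))*(-29 - 19) = (-29 - 19)/((-5*(-3))) = -48/15 = (1/15)*(-48) = -16/5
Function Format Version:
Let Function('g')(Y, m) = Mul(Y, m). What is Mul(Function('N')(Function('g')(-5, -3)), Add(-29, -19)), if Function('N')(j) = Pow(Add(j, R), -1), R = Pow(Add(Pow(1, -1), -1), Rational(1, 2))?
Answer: Rational(-16, 5) ≈ -3.2000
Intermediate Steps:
R = 0 (R = Pow(Add(1, -1), Rational(1, 2)) = Pow(0, Rational(1, 2)) = 0)
Function('N')(j) = Pow(j, -1) (Function('N')(j) = Pow(Add(j, 0), -1) = Pow(j, -1))
Mul(Function('N')(Function('g')(-5, -3)), Add(-29, -19)) = Mul(Pow(Mul(-5, -3), -1), Add(-29, -19)) = Mul(Pow(15, -1), -48) = Mul(Rational(1, 15), -48) = Rational(-16, 5)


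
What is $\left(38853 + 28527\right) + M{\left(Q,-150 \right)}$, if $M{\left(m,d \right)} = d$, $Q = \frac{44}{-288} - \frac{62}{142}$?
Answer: $67230$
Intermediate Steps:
$Q = - \frac{3013}{5112}$ ($Q = 44 \left(- \frac{1}{288}\right) - \frac{31}{71} = - \frac{11}{72} - \frac{31}{71} = - \frac{3013}{5112} \approx -0.5894$)
$\left(38853 + 28527\right) + M{\left(Q,-150 \right)} = \left(38853 + 28527\right) - 150 = 67380 - 150 = 67230$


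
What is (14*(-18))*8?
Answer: -2016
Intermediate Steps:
(14*(-18))*8 = -252*8 = -2016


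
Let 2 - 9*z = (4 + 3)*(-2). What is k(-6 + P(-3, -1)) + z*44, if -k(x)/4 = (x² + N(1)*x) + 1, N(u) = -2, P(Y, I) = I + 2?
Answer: -592/9 ≈ -65.778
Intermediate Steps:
P(Y, I) = 2 + I
z = 16/9 (z = 2/9 - (4 + 3)*(-2)/9 = 2/9 - 7*(-2)/9 = 2/9 - ⅑*(-14) = 2/9 + 14/9 = 16/9 ≈ 1.7778)
k(x) = -4 - 4*x² + 8*x (k(x) = -4*((x² - 2*x) + 1) = -4*(1 + x² - 2*x) = -4 - 4*x² + 8*x)
k(-6 + P(-3, -1)) + z*44 = (-4 - 4*(-6 + (2 - 1))² + 8*(-6 + (2 - 1))) + (16/9)*44 = (-4 - 4*(-6 + 1)² + 8*(-6 + 1)) + 704/9 = (-4 - 4*(-5)² + 8*(-5)) + 704/9 = (-4 - 4*25 - 40) + 704/9 = (-4 - 100 - 40) + 704/9 = -144 + 704/9 = -592/9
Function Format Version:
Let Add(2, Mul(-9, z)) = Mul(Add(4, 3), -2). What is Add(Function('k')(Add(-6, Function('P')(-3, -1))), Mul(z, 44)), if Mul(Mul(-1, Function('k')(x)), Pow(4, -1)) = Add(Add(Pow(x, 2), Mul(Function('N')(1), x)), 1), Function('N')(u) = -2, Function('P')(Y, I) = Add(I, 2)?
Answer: Rational(-592, 9) ≈ -65.778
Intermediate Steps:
Function('P')(Y, I) = Add(2, I)
z = Rational(16, 9) (z = Add(Rational(2, 9), Mul(Rational(-1, 9), Mul(Add(4, 3), -2))) = Add(Rational(2, 9), Mul(Rational(-1, 9), Mul(7, -2))) = Add(Rational(2, 9), Mul(Rational(-1, 9), -14)) = Add(Rational(2, 9), Rational(14, 9)) = Rational(16, 9) ≈ 1.7778)
Function('k')(x) = Add(-4, Mul(-4, Pow(x, 2)), Mul(8, x)) (Function('k')(x) = Mul(-4, Add(Add(Pow(x, 2), Mul(-2, x)), 1)) = Mul(-4, Add(1, Pow(x, 2), Mul(-2, x))) = Add(-4, Mul(-4, Pow(x, 2)), Mul(8, x)))
Add(Function('k')(Add(-6, Function('P')(-3, -1))), Mul(z, 44)) = Add(Add(-4, Mul(-4, Pow(Add(-6, Add(2, -1)), 2)), Mul(8, Add(-6, Add(2, -1)))), Mul(Rational(16, 9), 44)) = Add(Add(-4, Mul(-4, Pow(Add(-6, 1), 2)), Mul(8, Add(-6, 1))), Rational(704, 9)) = Add(Add(-4, Mul(-4, Pow(-5, 2)), Mul(8, -5)), Rational(704, 9)) = Add(Add(-4, Mul(-4, 25), -40), Rational(704, 9)) = Add(Add(-4, -100, -40), Rational(704, 9)) = Add(-144, Rational(704, 9)) = Rational(-592, 9)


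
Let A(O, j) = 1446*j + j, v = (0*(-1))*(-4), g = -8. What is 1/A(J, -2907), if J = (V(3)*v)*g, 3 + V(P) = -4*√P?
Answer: -1/4206429 ≈ -2.3773e-7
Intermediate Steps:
V(P) = -3 - 4*√P
v = 0 (v = 0*(-4) = 0)
J = 0 (J = ((-3 - 4*√3)*0)*(-8) = 0*(-8) = 0)
A(O, j) = 1447*j
1/A(J, -2907) = 1/(1447*(-2907)) = 1/(-4206429) = -1/4206429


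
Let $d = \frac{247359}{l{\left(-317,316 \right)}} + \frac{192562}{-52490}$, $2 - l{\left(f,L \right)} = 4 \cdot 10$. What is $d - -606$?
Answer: $- \frac{5891225773}{997310} \approx -5907.1$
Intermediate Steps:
$l{\left(f,L \right)} = -38$ ($l{\left(f,L \right)} = 2 - 4 \cdot 10 = 2 - 40 = -38$)
$d = - \frac{6495595633}{997310}$ ($d = \frac{247359}{-38} + \frac{192562}{-52490} = 247359 \left(- \frac{1}{38}\right) + 192562 \left(- \frac{1}{52490}\right) = - \frac{247359}{38} - \frac{96281}{26245} = - \frac{6495595633}{997310} \approx -6513.1$)
$d - -606 = - \frac{6495595633}{997310} - -606 = - \frac{6495595633}{997310} + 606 = - \frac{5891225773}{997310}$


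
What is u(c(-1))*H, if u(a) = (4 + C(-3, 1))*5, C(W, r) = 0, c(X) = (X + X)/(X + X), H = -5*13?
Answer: -1300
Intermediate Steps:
H = -65
c(X) = 1 (c(X) = (2*X)/((2*X)) = (2*X)*(1/(2*X)) = 1)
u(a) = 20 (u(a) = (4 + 0)*5 = 4*5 = 20)
u(c(-1))*H = 20*(-65) = -1300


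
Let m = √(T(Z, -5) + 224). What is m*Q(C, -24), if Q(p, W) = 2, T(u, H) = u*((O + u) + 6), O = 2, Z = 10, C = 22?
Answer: 4*√101 ≈ 40.200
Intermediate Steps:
T(u, H) = u*(8 + u) (T(u, H) = u*((2 + u) + 6) = u*(8 + u))
m = 2*√101 (m = √(10*(8 + 10) + 224) = √(10*18 + 224) = √(180 + 224) = √404 = 2*√101 ≈ 20.100)
m*Q(C, -24) = (2*√101)*2 = 4*√101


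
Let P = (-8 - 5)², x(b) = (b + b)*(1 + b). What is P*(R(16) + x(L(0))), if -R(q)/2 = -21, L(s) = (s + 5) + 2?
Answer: 26026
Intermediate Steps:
L(s) = 7 + s (L(s) = (5 + s) + 2 = 7 + s)
R(q) = 42 (R(q) = -2*(-21) = 42)
x(b) = 2*b*(1 + b) (x(b) = (2*b)*(1 + b) = 2*b*(1 + b))
P = 169 (P = (-13)² = 169)
P*(R(16) + x(L(0))) = 169*(42 + 2*(7 + 0)*(1 + (7 + 0))) = 169*(42 + 2*7*(1 + 7)) = 169*(42 + 2*7*8) = 169*(42 + 112) = 169*154 = 26026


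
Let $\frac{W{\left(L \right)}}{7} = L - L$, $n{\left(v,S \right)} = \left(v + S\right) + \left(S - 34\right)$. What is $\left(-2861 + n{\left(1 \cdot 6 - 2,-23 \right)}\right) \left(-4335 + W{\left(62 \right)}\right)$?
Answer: $12731895$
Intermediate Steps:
$n{\left(v,S \right)} = -34 + v + 2 S$ ($n{\left(v,S \right)} = \left(S + v\right) + \left(-34 + S\right) = -34 + v + 2 S$)
$W{\left(L \right)} = 0$ ($W{\left(L \right)} = 7 \left(L - L\right) = 7 \cdot 0 = 0$)
$\left(-2861 + n{\left(1 \cdot 6 - 2,-23 \right)}\right) \left(-4335 + W{\left(62 \right)}\right) = \left(-2861 + \left(-34 + \left(1 \cdot 6 - 2\right) + 2 \left(-23\right)\right)\right) \left(-4335 + 0\right) = \left(-2861 - 76\right) \left(-4335\right) = \left(-2937\right) \left(-4335\right) = 12731895$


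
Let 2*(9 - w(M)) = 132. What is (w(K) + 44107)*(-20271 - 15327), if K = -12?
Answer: -1568091900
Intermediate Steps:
w(M) = -57 (w(M) = 9 - 1/2*132 = 9 - 66 = -57)
(w(K) + 44107)*(-20271 - 15327) = (-57 + 44107)*(-20271 - 15327) = 44050*(-35598) = -1568091900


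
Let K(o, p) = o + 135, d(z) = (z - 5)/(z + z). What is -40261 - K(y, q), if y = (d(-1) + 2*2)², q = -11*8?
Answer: -40445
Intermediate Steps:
d(z) = (-5 + z)/(2*z) (d(z) = (-5 + z)/((2*z)) = (-5 + z)*(1/(2*z)) = (-5 + z)/(2*z))
q = -88
y = 49 (y = ((½)*(-5 - 1)/(-1) + 2*2)² = ((½)*(-1)*(-6) + 4)² = (3 + 4)² = 7² = 49)
K(o, p) = 135 + o
-40261 - K(y, q) = -40261 - (135 + 49) = -40261 - 1*184 = -40261 - 184 = -40445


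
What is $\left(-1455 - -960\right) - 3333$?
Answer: $-3828$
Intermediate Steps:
$\left(-1455 - -960\right) - 3333 = \left(-1455 + 960\right) - 3333 = -495 - 3333 = -3828$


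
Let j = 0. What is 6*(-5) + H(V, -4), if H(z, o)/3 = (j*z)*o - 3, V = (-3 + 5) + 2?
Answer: -39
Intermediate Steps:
V = 4 (V = 2 + 2 = 4)
H(z, o) = -9 (H(z, o) = 3*((0*z)*o - 3) = 3*(0*o - 3) = 3*(0 - 3) = 3*(-3) = -9)
6*(-5) + H(V, -4) = 6*(-5) - 9 = -30 - 9 = -39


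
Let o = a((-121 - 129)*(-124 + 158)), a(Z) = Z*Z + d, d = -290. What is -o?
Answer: -72249710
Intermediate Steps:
a(Z) = -290 + Z**2 (a(Z) = Z*Z - 290 = Z**2 - 290 = -290 + Z**2)
o = 72249710 (o = -290 + ((-121 - 129)*(-124 + 158))**2 = -290 + (-250*34)**2 = -290 + (-8500)**2 = -290 + 72250000 = 72249710)
-o = -1*72249710 = -72249710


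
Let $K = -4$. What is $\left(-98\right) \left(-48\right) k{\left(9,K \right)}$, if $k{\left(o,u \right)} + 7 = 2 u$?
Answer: $-70560$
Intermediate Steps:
$k{\left(o,u \right)} = -7 + 2 u$
$\left(-98\right) \left(-48\right) k{\left(9,K \right)} = \left(-98\right) \left(-48\right) \left(-7 + 2 \left(-4\right)\right) = 4704 \left(-7 - 8\right) = 4704 \left(-15\right) = -70560$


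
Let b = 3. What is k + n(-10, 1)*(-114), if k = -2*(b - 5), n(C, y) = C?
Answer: 1144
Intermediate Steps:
k = 4 (k = -2*(3 - 5) = -2*(-2) = 4)
k + n(-10, 1)*(-114) = 4 - 10*(-114) = 4 + 1140 = 1144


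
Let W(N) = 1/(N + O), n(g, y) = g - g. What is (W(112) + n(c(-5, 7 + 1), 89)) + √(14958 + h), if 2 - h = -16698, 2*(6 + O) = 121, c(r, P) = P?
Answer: 2/333 + √31658 ≈ 177.93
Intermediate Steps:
O = 109/2 (O = -6 + (½)*121 = -6 + 121/2 = 109/2 ≈ 54.500)
n(g, y) = 0
h = 16700 (h = 2 - 1*(-16698) = 2 + 16698 = 16700)
W(N) = 1/(109/2 + N) (W(N) = 1/(N + 109/2) = 1/(109/2 + N))
(W(112) + n(c(-5, 7 + 1), 89)) + √(14958 + h) = (2/(109 + 2*112) + 0) + √(14958 + 16700) = (2/(109 + 224) + 0) + √31658 = (2/333 + 0) + √31658 = 2/333 + √31658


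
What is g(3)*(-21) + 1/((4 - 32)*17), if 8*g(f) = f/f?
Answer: -2501/952 ≈ -2.6271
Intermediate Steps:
g(f) = ⅛ (g(f) = (f/f)/8 = (⅛)*1 = ⅛)
g(3)*(-21) + 1/((4 - 32)*17) = (⅛)*(-21) + 1/((4 - 32)*17) = -21/8 + (1/17)/(-28) = -21/8 - 1/28*1/17 = -21/8 - 1/476 = -2501/952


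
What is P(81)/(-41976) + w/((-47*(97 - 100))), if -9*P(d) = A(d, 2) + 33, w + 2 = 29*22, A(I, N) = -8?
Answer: 80091383/17755848 ≈ 4.5107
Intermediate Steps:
w = 636 (w = -2 + 29*22 = -2 + 638 = 636)
P(d) = -25/9 (P(d) = -(-8 + 33)/9 = -1/9*25 = -25/9)
P(81)/(-41976) + w/((-47*(97 - 100))) = -25/9/(-41976) + 636/((-47*(97 - 100))) = -25/9*(-1/41976) + 636/((-47*(-3))) = 25/377784 + 636/141 = 25/377784 + 636*(1/141) = 25/377784 + 212/47 = 80091383/17755848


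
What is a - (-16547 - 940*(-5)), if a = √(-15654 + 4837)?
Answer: 11847 + I*√10817 ≈ 11847.0 + 104.0*I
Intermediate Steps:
a = I*√10817 (a = √(-10817) = I*√10817 ≈ 104.0*I)
a - (-16547 - 940*(-5)) = I*√10817 - (-16547 - 940*(-5)) = I*√10817 - (-16547 + 4700) = I*√10817 - 1*(-11847) = I*√10817 + 11847 = 11847 + I*√10817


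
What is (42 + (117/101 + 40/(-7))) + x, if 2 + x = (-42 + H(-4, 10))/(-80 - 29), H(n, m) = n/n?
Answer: 2760418/77063 ≈ 35.820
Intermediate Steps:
H(n, m) = 1
x = -177/109 (x = -2 + (-42 + 1)/(-80 - 29) = -2 - 41/(-109) = -2 - 41*(-1/109) = -2 + 41/109 = -177/109 ≈ -1.6239)
(42 + (117/101 + 40/(-7))) + x = (42 + (117/101 + 40/(-7))) - 177/109 = (42 + (117*(1/101) + 40*(-⅐))) - 177/109 = (42 + (117/101 - 40/7)) - 177/109 = (42 - 3221/707) - 177/109 = 26473/707 - 177/109 = 2760418/77063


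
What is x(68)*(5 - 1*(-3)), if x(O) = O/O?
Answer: 8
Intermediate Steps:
x(O) = 1
x(68)*(5 - 1*(-3)) = 1*(5 - 1*(-3)) = 1*(5 + 3) = 1*8 = 8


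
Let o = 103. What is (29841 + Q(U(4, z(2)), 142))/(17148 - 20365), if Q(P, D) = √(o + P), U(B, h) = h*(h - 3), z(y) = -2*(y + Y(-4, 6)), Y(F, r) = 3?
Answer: -29841/3217 - √233/3217 ≈ -9.2808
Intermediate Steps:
z(y) = -6 - 2*y (z(y) = -2*(y + 3) = -2*(3 + y) = -6 - 2*y)
U(B, h) = h*(-3 + h)
Q(P, D) = √(103 + P)
(29841 + Q(U(4, z(2)), 142))/(17148 - 20365) = (29841 + √(103 + (-6 - 2*2)*(-3 + (-6 - 2*2))))/(17148 - 20365) = (29841 + √(103 + (-6 - 4)*(-3 + (-6 - 4))))/(-3217) = (29841 + √(103 - 10*(-3 - 10)))*(-1/3217) = (29841 + √(103 - 10*(-13)))*(-1/3217) = (29841 + √(103 + 130))*(-1/3217) = (29841 + √233)*(-1/3217) = -29841/3217 - √233/3217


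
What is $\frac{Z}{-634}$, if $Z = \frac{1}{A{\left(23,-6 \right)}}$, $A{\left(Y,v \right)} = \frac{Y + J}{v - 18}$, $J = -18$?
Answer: $\frac{12}{1585} \approx 0.007571$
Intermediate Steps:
$A{\left(Y,v \right)} = \frac{-18 + Y}{-18 + v}$ ($A{\left(Y,v \right)} = \frac{Y - 18}{v - 18} = \frac{-18 + Y}{-18 + v}$)
$Z = - \frac{24}{5}$ ($Z = \frac{1}{\frac{1}{-18 - 6} \left(-18 + 23\right)} = \frac{1}{\frac{1}{-24} \cdot 5} = \frac{1}{\left(- \frac{1}{24}\right) 5} = \frac{1}{- \frac{5}{24}} = - \frac{24}{5} \approx -4.8$)
$\frac{Z}{-634} = - \frac{24}{5 \left(-634\right)} = \left(- \frac{24}{5}\right) \left(- \frac{1}{634}\right) = \frac{12}{1585}$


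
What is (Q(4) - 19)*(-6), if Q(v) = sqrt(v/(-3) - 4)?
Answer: 114 - 8*I*sqrt(3) ≈ 114.0 - 13.856*I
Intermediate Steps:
Q(v) = sqrt(-4 - v/3) (Q(v) = sqrt(v*(-1/3) - 4) = sqrt(-v/3 - 4) = sqrt(-4 - v/3))
(Q(4) - 19)*(-6) = (sqrt(-36 - 3*4)/3 - 19)*(-6) = (sqrt(-36 - 12)/3 - 19)*(-6) = (sqrt(-48)/3 - 19)*(-6) = ((4*I*sqrt(3))/3 - 19)*(-6) = (4*I*sqrt(3)/3 - 19)*(-6) = (-19 + 4*I*sqrt(3)/3)*(-6) = 114 - 8*I*sqrt(3)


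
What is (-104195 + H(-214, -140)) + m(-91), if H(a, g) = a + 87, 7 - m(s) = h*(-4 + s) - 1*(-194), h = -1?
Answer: -104604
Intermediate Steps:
m(s) = -191 + s (m(s) = 7 - (-(-4 + s) - 1*(-194)) = 7 - ((4 - s) + 194) = 7 - (198 - s) = 7 + (-198 + s) = -191 + s)
H(a, g) = 87 + a
(-104195 + H(-214, -140)) + m(-91) = (-104195 + (87 - 214)) + (-191 - 91) = (-104195 - 127) - 282 = -104322 - 282 = -104604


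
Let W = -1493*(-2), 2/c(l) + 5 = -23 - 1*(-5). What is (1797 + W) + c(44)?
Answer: 110007/23 ≈ 4782.9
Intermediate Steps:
c(l) = -2/23 (c(l) = 2/(-5 + (-23 - 1*(-5))) = 2/(-5 + (-23 + 5)) = 2/(-5 - 18) = 2/(-23) = 2*(-1/23) = -2/23)
W = 2986
(1797 + W) + c(44) = (1797 + 2986) - 2/23 = 4783 - 2/23 = 110007/23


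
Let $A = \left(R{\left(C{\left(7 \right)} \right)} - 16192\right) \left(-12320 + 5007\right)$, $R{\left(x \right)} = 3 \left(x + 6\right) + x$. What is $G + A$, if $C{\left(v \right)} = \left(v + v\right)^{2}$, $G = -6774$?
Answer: $112540296$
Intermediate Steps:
$C{\left(v \right)} = 4 v^{2}$ ($C{\left(v \right)} = \left(2 v\right)^{2} = 4 v^{2}$)
$R{\left(x \right)} = 18 + 4 x$ ($R{\left(x \right)} = 3 \left(6 + x\right) + x = \left(18 + 3 x\right) + x = 18 + 4 x$)
$A = 112547070$ ($A = \left(\left(18 + 4 \cdot 4 \cdot 7^{2}\right) - 16192\right) \left(-12320 + 5007\right) = \left(\left(18 + 4 \cdot 4 \cdot 49\right) - 16192\right) \left(-7313\right) = \left(\left(18 + 4 \cdot 196\right) - 16192\right) \left(-7313\right) = \left(\left(18 + 784\right) - 16192\right) \left(-7313\right) = \left(802 - 16192\right) \left(-7313\right) = \left(-15390\right) \left(-7313\right) = 112547070$)
$G + A = -6774 + 112547070 = 112540296$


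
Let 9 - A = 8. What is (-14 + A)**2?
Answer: 169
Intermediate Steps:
A = 1 (A = 9 - 1*8 = 9 - 8 = 1)
(-14 + A)**2 = (-14 + 1)**2 = (-13)**2 = 169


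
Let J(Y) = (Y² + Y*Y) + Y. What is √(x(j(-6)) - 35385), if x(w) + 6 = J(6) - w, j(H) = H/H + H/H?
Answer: I*√35315 ≈ 187.92*I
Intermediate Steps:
j(H) = 2 (j(H) = 1 + 1 = 2)
J(Y) = Y + 2*Y² (J(Y) = (Y² + Y²) + Y = 2*Y² + Y = Y + 2*Y²)
x(w) = 72 - w (x(w) = -6 + (6*(1 + 2*6) - w) = -6 + (6*(1 + 12) - w) = -6 + (6*13 - w) = -6 + (78 - w) = 72 - w)
√(x(j(-6)) - 35385) = √((72 - 1*2) - 35385) = √((72 - 2) - 35385) = √(70 - 35385) = √(-35315) = I*√35315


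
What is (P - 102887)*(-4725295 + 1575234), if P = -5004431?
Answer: 16088363246398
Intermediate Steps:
(P - 102887)*(-4725295 + 1575234) = (-5004431 - 102887)*(-4725295 + 1575234) = -5107318*(-3150061) = 16088363246398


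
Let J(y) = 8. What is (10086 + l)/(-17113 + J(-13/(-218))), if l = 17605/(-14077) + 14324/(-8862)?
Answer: -89848186979/152418224805 ≈ -0.58948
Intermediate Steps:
l = -25546747/8910741 (l = 17605*(-1/14077) + 14324*(-1/8862) = -2515/2011 - 7162/4431 = -25546747/8910741 ≈ -2.8670)
(10086 + l)/(-17113 + J(-13/(-218))) = (10086 - 25546747/8910741)/(-17113 + 8) = (89848186979/8910741)/(-17105) = (89848186979/8910741)*(-1/17105) = -89848186979/152418224805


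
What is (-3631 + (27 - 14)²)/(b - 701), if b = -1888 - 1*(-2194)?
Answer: 3462/395 ≈ 8.7646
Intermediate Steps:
b = 306 (b = -1888 + 2194 = 306)
(-3631 + (27 - 14)²)/(b - 701) = (-3631 + (27 - 14)²)/(306 - 701) = (-3631 + 13²)/(-395) = (-3631 + 169)*(-1/395) = -3462*(-1/395) = 3462/395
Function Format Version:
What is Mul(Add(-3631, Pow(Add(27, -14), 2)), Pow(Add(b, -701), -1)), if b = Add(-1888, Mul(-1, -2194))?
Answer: Rational(3462, 395) ≈ 8.7646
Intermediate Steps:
b = 306 (b = Add(-1888, 2194) = 306)
Mul(Add(-3631, Pow(Add(27, -14), 2)), Pow(Add(b, -701), -1)) = Mul(Add(-3631, Pow(Add(27, -14), 2)), Pow(Add(306, -701), -1)) = Mul(Add(-3631, Pow(13, 2)), Pow(-395, -1)) = Mul(Add(-3631, 169), Rational(-1, 395)) = Mul(-3462, Rational(-1, 395)) = Rational(3462, 395)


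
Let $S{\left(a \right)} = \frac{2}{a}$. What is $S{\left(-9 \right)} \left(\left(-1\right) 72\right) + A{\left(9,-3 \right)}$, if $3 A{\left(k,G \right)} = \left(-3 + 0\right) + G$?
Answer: $14$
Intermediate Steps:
$A{\left(k,G \right)} = -1 + \frac{G}{3}$ ($A{\left(k,G \right)} = \frac{\left(-3 + 0\right) + G}{3} = \frac{-3 + G}{3} = -1 + \frac{G}{3}$)
$S{\left(-9 \right)} \left(\left(-1\right) 72\right) + A{\left(9,-3 \right)} = \frac{2}{-9} \left(\left(-1\right) 72\right) + \left(-1 + \frac{1}{3} \left(-3\right)\right) = 2 \left(- \frac{1}{9}\right) \left(-72\right) - 2 = \left(- \frac{2}{9}\right) \left(-72\right) - 2 = 16 - 2 = 14$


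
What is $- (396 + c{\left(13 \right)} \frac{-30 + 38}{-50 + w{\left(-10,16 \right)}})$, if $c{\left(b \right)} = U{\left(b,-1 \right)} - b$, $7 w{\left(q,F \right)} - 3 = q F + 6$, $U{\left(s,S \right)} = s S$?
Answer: $- \frac{199852}{501} \approx -398.91$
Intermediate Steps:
$U{\left(s,S \right)} = S s$
$w{\left(q,F \right)} = \frac{9}{7} + \frac{F q}{7}$ ($w{\left(q,F \right)} = \frac{3}{7} + \frac{q F + 6}{7} = \frac{3}{7} + \frac{F q + 6}{7} = \frac{3}{7} + \frac{6 + F q}{7} = \frac{3}{7} + \left(\frac{6}{7} + \frac{F q}{7}\right) = \frac{9}{7} + \frac{F q}{7}$)
$c{\left(b \right)} = - 2 b$ ($c{\left(b \right)} = - b - b = - 2 b$)
$- (396 + c{\left(13 \right)} \frac{-30 + 38}{-50 + w{\left(-10,16 \right)}}) = - (396 + \left(-2\right) 13 \frac{-30 + 38}{-50 + \left(\frac{9}{7} + \frac{1}{7} \cdot 16 \left(-10\right)\right)}) = - (396 - 26 \frac{8}{-50 + \left(\frac{9}{7} - \frac{160}{7}\right)}) = - (396 - 26 \frac{8}{-50 - \frac{151}{7}}) = - (396 - 26 \frac{8}{- \frac{501}{7}}) = - (396 - 26 \cdot 8 \left(- \frac{7}{501}\right)) = - (396 - - \frac{1456}{501}) = - (396 + \frac{1456}{501}) = \left(-1\right) \frac{199852}{501} = - \frac{199852}{501}$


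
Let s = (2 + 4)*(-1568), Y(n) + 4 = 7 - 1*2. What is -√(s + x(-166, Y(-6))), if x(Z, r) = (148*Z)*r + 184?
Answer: -32*I*√33 ≈ -183.83*I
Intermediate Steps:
Y(n) = 1 (Y(n) = -4 + (7 - 1*2) = -4 + (7 - 2) = -4 + 5 = 1)
x(Z, r) = 184 + 148*Z*r (x(Z, r) = 148*Z*r + 184 = 184 + 148*Z*r)
s = -9408 (s = 6*(-1568) = -9408)
-√(s + x(-166, Y(-6))) = -√(-9408 + (184 + 148*(-166)*1)) = -√(-9408 + (184 - 24568)) = -√(-9408 - 24384) = -√(-33792) = -32*I*√33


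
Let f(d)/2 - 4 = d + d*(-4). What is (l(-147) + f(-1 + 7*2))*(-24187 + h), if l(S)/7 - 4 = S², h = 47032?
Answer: 3454643745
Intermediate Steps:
f(d) = 8 - 6*d (f(d) = 8 + 2*(d + d*(-4)) = 8 + 2*(d - 4*d) = 8 + 2*(-3*d) = 8 - 6*d)
l(S) = 28 + 7*S²
(l(-147) + f(-1 + 7*2))*(-24187 + h) = ((28 + 7*(-147)²) + (8 - 6*(-1 + 7*2)))*(-24187 + 47032) = ((28 + 7*21609) + (8 - 6*(-1 + 14)))*22845 = ((28 + 151263) + (8 - 6*13))*22845 = (151291 + (8 - 78))*22845 = (151291 - 70)*22845 = 151221*22845 = 3454643745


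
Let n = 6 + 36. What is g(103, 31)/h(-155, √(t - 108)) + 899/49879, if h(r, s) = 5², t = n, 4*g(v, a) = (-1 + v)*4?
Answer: 164843/40225 ≈ 4.0980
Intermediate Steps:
n = 42
g(v, a) = -1 + v (g(v, a) = ((-1 + v)*4)/4 = (-4 + 4*v)/4 = -1 + v)
t = 42
h(r, s) = 25
g(103, 31)/h(-155, √(t - 108)) + 899/49879 = (-1 + 103)/25 + 899/49879 = 102*(1/25) + 899*(1/49879) = 102/25 + 29/1609 = 164843/40225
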